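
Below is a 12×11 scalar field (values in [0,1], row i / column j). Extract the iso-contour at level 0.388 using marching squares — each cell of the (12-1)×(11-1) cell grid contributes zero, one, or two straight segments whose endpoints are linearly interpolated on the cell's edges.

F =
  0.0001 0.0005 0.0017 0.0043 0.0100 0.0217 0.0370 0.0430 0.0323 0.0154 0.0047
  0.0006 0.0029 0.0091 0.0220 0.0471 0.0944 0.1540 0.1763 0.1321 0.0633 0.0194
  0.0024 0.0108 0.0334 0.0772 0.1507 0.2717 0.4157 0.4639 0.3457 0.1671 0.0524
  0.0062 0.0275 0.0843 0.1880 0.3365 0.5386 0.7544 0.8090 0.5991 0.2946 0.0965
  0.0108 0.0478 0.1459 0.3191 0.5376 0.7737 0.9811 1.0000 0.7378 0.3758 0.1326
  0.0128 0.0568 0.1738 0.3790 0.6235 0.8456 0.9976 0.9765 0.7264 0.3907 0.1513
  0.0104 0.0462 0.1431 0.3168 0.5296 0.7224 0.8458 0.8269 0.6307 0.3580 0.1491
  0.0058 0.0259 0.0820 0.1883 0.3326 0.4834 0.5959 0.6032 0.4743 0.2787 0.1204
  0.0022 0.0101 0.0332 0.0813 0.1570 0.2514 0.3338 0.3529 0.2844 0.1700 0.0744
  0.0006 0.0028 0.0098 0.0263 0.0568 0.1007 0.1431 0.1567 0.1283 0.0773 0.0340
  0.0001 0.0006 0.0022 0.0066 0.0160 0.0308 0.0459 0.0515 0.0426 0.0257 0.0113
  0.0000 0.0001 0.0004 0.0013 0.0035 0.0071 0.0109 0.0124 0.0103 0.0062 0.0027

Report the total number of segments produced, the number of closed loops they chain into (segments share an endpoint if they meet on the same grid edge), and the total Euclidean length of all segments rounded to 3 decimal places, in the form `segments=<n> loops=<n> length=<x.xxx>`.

cell (1,5): code 0100 → (1.894,6.000)–(2.000,5.808)
cell (1,6): code 1100 → (1.736,7.000)–(1.894,6.000)
cell (1,7): code 1000 → (2.000,7.642)–(1.736,7.000)
cell (2,4): code 0100 → (2.436,5.000)–(3.000,4.255)
cell (2,5): code 1110 → (2.000,5.808)–(2.436,5.000)
cell (2,7): code 1101 → (2.167,8.000)–(2.000,7.642)
cell (2,8): code 1000 → (3.000,8.693)–(2.167,8.000)
cell (3,3): code 0100 → (3.256,4.000)–(4.000,3.315)
cell (3,4): code 1110 → (3.000,4.255)–(3.256,4.000)
cell (3,8): code 1001 → (4.000,8.966)–(3.000,8.693)
cell (4,3): code 0110 → (4.000,3.315)–(5.000,3.037)
cell (4,8): code 1101 → (4.819,9.000)–(4.000,8.966)
cell (4,9): code 1000 → (5.000,9.011)–(4.819,9.000)
cell (5,3): code 0110 → (5.000,3.037)–(6.000,3.335)
cell (5,8): code 1011 → (6.000,8.890)–(5.083,9.000)
cell (5,9): code 0001 → (5.083,9.000)–(5.000,9.011)
cell (6,3): code 0010 → (6.000,3.335)–(6.719,4.000)
cell (6,4): code 0111 → (6.719,4.000)–(7.000,4.367)
cell (6,8): code 1001 → (7.000,8.441)–(6.000,8.890)
cell (7,4): code 0010 → (7.000,4.367)–(7.411,5.000)
cell (7,5): code 0011 → (7.411,5.000)–(7.793,6.000)
cell (7,6): code 0011 → (7.793,6.000)–(7.860,7.000)
cell (7,7): code 0011 → (7.860,7.000)–(7.454,8.000)
cell (7,8): code 0001 → (7.454,8.000)–(7.000,8.441)
total: 24 segments, chained into 1 closed loop(s), length Σ = 18.833913

segments=24 loops=1 length=18.834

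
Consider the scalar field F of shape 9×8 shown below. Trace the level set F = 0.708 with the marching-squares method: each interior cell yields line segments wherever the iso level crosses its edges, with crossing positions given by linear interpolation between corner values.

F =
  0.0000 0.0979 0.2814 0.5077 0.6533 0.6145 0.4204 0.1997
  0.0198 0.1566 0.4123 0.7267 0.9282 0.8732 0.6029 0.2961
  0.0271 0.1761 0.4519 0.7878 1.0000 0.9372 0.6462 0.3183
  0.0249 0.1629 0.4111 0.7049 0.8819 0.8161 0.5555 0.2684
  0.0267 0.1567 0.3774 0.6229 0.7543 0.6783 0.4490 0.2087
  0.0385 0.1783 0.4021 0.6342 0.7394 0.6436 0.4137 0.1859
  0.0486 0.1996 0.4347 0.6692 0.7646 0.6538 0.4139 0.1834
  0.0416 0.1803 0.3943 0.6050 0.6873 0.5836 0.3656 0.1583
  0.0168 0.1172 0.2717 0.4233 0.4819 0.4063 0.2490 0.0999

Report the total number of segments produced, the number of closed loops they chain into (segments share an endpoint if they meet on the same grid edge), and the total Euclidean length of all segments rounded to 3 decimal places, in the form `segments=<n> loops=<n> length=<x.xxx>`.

cell (0,2): code 0100 → (0.915,3.000)–(1.000,2.941)
cell (0,3): code 1100 → (0.199,4.000)–(0.915,3.000)
cell (0,4): code 1100 → (0.361,5.000)–(0.199,4.000)
cell (0,5): code 1000 → (1.000,5.611)–(0.361,5.000)
cell (1,2): code 0110 → (1.000,2.941)–(2.000,2.762)
cell (1,5): code 1001 → (2.000,5.788)–(1.000,5.611)
cell (2,2): code 0010 → (2.000,2.762)–(2.963,3.000)
cell (2,3): code 0111 → (2.963,3.000)–(3.000,3.018)
cell (2,5): code 1001 → (3.000,5.415)–(2.000,5.788)
cell (3,3): code 0110 → (3.000,3.018)–(4.000,3.648)
cell (3,4): code 1011 → (4.000,4.609)–(3.784,5.000)
cell (3,5): code 0001 → (3.784,5.000)–(3.000,5.415)
cell (4,3): code 0110 → (4.000,3.648)–(5.000,3.702)
cell (4,4): code 1001 → (5.000,4.328)–(4.000,4.609)
cell (5,3): code 0110 → (5.000,3.702)–(6.000,3.407)
cell (5,4): code 1001 → (6.000,4.511)–(5.000,4.328)
cell (6,3): code 0010 → (6.000,3.407)–(6.732,4.000)
cell (6,4): code 0001 → (6.732,4.000)–(6.000,4.511)
total: 18 segments, chained into 1 closed loop(s), length Σ = 15.812295

segments=18 loops=1 length=15.812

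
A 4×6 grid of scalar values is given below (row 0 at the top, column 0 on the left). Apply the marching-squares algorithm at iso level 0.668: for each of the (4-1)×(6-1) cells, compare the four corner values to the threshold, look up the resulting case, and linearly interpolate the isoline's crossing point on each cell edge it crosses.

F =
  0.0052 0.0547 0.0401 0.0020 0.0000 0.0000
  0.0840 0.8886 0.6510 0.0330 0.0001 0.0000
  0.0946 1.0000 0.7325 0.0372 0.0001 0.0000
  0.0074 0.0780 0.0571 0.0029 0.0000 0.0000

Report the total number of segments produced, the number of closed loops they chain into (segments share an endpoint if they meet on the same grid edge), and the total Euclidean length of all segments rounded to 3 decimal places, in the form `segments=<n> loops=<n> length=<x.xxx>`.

cell (0,0): code 0100 → (0.735,1.000)–(1.000,0.726)
cell (0,1): code 1000 → (1.000,1.928)–(0.735,1.000)
cell (1,0): code 0110 → (1.000,0.726)–(2.000,0.633)
cell (1,1): code 1101 → (1.209,2.000)–(1.000,1.928)
cell (1,2): code 1000 → (2.000,2.093)–(1.209,2.000)
cell (2,0): code 0010 → (2.000,0.633)–(2.360,1.000)
cell (2,1): code 0011 → (2.360,1.000)–(2.095,2.000)
cell (2,2): code 0001 → (2.095,2.000)–(2.000,2.093)
total: 8 segments, chained into 1 closed loop(s), length Σ = 5.049488

segments=8 loops=1 length=5.049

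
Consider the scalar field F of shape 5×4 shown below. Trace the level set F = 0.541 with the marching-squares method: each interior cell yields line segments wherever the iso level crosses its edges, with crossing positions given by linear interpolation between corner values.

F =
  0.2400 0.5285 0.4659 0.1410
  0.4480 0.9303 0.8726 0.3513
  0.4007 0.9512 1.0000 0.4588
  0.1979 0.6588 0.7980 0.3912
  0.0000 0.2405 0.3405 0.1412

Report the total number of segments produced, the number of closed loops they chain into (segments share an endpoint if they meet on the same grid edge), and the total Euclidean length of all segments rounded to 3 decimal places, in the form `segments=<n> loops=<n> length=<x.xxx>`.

cell (0,0): code 0100 → (0.031,1.000)–(1.000,0.193)
cell (0,1): code 1100 → (0.185,2.000)–(0.031,1.000)
cell (0,2): code 1000 → (1.000,2.636)–(0.185,2.000)
cell (1,0): code 0110 → (1.000,0.193)–(2.000,0.255)
cell (1,2): code 1001 → (2.000,2.848)–(1.000,2.636)
cell (2,0): code 0110 → (2.000,0.255)–(3.000,0.744)
cell (2,2): code 1001 → (3.000,2.632)–(2.000,2.848)
cell (3,0): code 0010 → (3.000,0.744)–(3.282,1.000)
cell (3,1): code 0011 → (3.282,1.000)–(3.562,2.000)
cell (3,2): code 0001 → (3.562,2.000)–(3.000,2.632)
total: 10 segments, chained into 1 closed loop(s), length Σ = 9.731784

segments=10 loops=1 length=9.732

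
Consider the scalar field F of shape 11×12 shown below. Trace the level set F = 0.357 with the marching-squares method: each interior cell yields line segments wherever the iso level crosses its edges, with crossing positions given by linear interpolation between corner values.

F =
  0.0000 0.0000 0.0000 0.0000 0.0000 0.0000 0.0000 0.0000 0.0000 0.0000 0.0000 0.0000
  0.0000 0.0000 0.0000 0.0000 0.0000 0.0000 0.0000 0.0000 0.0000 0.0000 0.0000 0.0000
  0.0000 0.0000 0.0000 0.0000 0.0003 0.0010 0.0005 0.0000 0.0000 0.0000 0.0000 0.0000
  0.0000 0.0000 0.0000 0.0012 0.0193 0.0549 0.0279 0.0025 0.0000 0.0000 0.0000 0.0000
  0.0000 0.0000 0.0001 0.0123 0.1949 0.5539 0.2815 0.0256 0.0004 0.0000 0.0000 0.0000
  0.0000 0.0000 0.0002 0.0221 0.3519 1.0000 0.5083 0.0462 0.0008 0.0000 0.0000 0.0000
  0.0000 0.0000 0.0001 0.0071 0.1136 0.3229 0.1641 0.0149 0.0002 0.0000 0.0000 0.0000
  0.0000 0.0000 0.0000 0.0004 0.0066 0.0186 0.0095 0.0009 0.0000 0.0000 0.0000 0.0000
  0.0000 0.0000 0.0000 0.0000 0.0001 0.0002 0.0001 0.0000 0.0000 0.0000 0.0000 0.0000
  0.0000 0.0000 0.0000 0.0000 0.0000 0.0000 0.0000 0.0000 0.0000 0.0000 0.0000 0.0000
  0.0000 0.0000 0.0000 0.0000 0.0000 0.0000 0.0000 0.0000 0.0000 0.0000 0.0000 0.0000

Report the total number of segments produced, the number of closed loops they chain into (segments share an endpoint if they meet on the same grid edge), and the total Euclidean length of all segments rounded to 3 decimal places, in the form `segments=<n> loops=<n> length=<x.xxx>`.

cell (3,4): code 0100 → (3.605,5.000)–(4.000,4.452)
cell (3,5): code 1000 → (4.000,5.723)–(3.605,5.000)
cell (4,4): code 0110 → (4.000,4.452)–(5.000,4.008)
cell (4,5): code 1101 → (4.333,6.000)–(4.000,5.723)
cell (4,6): code 1000 → (5.000,6.327)–(4.333,6.000)
cell (5,4): code 0010 → (5.000,4.008)–(5.950,5.000)
cell (5,5): code 0011 → (5.950,5.000)–(5.440,6.000)
cell (5,6): code 0001 → (5.440,6.000)–(5.000,6.327)
total: 8 segments, chained into 1 closed loop(s), length Σ = 6.813531

segments=8 loops=1 length=6.814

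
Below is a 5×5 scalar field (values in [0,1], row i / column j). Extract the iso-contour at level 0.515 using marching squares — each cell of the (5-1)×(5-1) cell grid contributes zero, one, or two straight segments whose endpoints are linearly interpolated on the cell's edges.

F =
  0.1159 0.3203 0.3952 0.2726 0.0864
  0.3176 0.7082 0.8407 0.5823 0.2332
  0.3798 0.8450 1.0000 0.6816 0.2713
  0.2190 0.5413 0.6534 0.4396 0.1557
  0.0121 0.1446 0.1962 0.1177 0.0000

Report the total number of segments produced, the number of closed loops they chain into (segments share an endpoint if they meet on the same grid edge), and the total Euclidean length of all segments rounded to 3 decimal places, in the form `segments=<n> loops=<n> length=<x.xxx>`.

segments=12 loops=1 length=9.487

cell (0,0): code 0100 → (0.502,1.000)–(1.000,0.505)
cell (0,1): code 1100 → (0.269,2.000)–(0.502,1.000)
cell (0,2): code 1100 → (0.783,3.000)–(0.269,2.000)
cell (0,3): code 1000 → (1.000,3.193)–(0.783,3.000)
cell (1,0): code 0110 → (1.000,0.505)–(2.000,0.291)
cell (1,3): code 1001 → (2.000,3.406)–(1.000,3.193)
cell (2,0): code 0110 → (2.000,0.291)–(3.000,0.918)
cell (2,2): code 1011 → (3.000,2.647)–(2.688,3.000)
cell (2,3): code 0001 → (2.688,3.000)–(2.000,3.406)
cell (3,0): code 0010 → (3.000,0.918)–(3.066,1.000)
cell (3,1): code 0011 → (3.066,1.000)–(3.303,2.000)
cell (3,2): code 0001 → (3.303,2.000)–(3.000,2.647)
total: 12 segments, chained into 1 closed loop(s), length Σ = 9.486656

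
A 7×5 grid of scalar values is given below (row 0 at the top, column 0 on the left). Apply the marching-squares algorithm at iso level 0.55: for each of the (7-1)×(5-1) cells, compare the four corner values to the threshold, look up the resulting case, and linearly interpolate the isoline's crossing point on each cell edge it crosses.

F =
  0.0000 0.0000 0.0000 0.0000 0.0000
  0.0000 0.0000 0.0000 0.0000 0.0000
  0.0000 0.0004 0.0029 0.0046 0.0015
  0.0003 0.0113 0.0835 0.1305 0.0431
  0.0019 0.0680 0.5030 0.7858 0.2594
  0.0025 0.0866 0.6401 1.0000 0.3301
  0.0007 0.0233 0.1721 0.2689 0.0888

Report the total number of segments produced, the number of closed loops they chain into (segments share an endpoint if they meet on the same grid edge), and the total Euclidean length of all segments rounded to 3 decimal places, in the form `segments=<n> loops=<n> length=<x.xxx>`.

cell (3,2): code 0100 → (3.640,3.000)–(4.000,2.166)
cell (3,3): code 1000 → (4.000,3.448)–(3.640,3.000)
cell (4,1): code 0100 → (4.343,2.000)–(5.000,1.837)
cell (4,2): code 1110 → (4.000,2.166)–(4.343,2.000)
cell (4,3): code 1001 → (5.000,3.672)–(4.000,3.448)
cell (5,1): code 0010 → (5.000,1.837)–(5.193,2.000)
cell (5,2): code 0011 → (5.193,2.000)–(5.616,3.000)
cell (5,3): code 0001 → (5.616,3.000)–(5.000,3.672)
total: 8 segments, chained into 1 closed loop(s), length Σ = 5.814461

segments=8 loops=1 length=5.814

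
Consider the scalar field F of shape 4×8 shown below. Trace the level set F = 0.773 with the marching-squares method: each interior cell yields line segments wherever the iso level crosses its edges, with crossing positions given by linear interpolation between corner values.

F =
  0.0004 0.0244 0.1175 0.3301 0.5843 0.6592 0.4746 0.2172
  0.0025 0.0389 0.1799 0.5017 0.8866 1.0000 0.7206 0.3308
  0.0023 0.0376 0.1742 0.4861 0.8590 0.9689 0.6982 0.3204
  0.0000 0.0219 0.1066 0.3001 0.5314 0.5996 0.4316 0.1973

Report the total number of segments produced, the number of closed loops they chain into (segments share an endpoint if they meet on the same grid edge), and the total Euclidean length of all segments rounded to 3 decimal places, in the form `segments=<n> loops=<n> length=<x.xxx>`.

segments=8 loops=1 length=6.858

cell (0,3): code 0100 → (0.624,4.000)–(1.000,3.705)
cell (0,4): code 1100 → (0.334,5.000)–(0.624,4.000)
cell (0,5): code 1000 → (1.000,5.812)–(0.334,5.000)
cell (1,3): code 0110 → (1.000,3.705)–(2.000,3.769)
cell (1,5): code 1001 → (2.000,5.724)–(1.000,5.812)
cell (2,3): code 0010 → (2.000,3.769)–(2.263,4.000)
cell (2,4): code 0011 → (2.263,4.000)–(2.530,5.000)
cell (2,5): code 0001 → (2.530,5.000)–(2.000,5.724)
total: 8 segments, chained into 1 closed loop(s), length Σ = 6.857702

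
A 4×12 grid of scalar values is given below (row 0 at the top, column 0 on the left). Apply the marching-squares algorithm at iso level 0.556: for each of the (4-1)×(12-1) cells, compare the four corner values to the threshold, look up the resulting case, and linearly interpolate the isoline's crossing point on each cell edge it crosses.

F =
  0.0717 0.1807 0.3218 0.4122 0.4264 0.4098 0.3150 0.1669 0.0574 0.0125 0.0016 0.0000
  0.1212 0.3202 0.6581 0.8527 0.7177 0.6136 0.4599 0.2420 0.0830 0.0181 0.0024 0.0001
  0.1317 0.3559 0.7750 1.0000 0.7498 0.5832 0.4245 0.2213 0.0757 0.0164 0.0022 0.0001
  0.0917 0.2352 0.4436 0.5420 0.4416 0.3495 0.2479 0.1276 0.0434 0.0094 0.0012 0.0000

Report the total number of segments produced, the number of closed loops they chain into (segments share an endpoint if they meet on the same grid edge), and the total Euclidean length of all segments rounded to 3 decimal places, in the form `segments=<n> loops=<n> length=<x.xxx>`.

segments=12 loops=1 length=10.328

cell (0,1): code 0100 → (0.696,2.000)–(1.000,1.698)
cell (0,2): code 1100 → (0.326,3.000)–(0.696,2.000)
cell (0,3): code 1100 → (0.445,4.000)–(0.326,3.000)
cell (0,4): code 1100 → (0.717,5.000)–(0.445,4.000)
cell (0,5): code 1000 → (1.000,5.375)–(0.717,5.000)
cell (1,1): code 0110 → (1.000,1.698)–(2.000,1.477)
cell (1,5): code 1001 → (2.000,5.171)–(1.000,5.375)
cell (2,1): code 0010 → (2.000,1.477)–(2.661,2.000)
cell (2,2): code 0011 → (2.661,2.000)–(2.969,3.000)
cell (2,3): code 0011 → (2.969,3.000)–(2.629,4.000)
cell (2,4): code 0011 → (2.629,4.000)–(2.116,5.000)
cell (2,5): code 0001 → (2.116,5.000)–(2.000,5.171)
total: 12 segments, chained into 1 closed loop(s), length Σ = 10.328118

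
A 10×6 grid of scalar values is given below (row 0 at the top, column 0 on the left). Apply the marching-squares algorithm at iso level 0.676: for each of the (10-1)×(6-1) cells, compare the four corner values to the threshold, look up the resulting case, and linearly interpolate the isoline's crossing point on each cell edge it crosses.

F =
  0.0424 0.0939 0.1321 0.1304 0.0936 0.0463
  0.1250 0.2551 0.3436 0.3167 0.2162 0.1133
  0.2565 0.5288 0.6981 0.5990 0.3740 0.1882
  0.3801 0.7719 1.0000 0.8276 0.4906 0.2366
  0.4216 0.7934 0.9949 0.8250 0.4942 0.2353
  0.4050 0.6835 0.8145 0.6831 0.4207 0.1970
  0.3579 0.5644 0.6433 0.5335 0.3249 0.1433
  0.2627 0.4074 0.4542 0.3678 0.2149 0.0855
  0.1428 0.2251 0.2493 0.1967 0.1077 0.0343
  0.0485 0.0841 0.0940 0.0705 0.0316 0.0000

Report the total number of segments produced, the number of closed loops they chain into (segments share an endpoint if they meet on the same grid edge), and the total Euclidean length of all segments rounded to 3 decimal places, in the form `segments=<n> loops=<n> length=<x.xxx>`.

segments=14 loops=1 length=10.305

cell (1,1): code 0100 → (1.938,2.000)–(2.000,1.869)
cell (1,2): code 1000 → (2.000,2.223)–(1.938,2.000)
cell (2,0): code 0100 → (2.606,1.000)–(3.000,0.755)
cell (2,1): code 1110 → (2.000,1.869)–(2.606,1.000)
cell (2,2): code 1101 → (2.337,3.000)–(2.000,2.223)
cell (2,3): code 1000 → (3.000,3.450)–(2.337,3.000)
cell (3,0): code 0110 → (3.000,0.755)–(4.000,0.684)
cell (3,3): code 1001 → (4.000,3.450)–(3.000,3.450)
cell (4,0): code 0110 → (4.000,0.684)–(5.000,0.973)
cell (4,3): code 1001 → (5.000,3.027)–(4.000,3.450)
cell (5,0): code 0010 → (5.000,0.973)–(5.063,1.000)
cell (5,1): code 0011 → (5.063,1.000)–(5.809,2.000)
cell (5,2): code 0011 → (5.809,2.000)–(5.047,3.000)
cell (5,3): code 0001 → (5.047,3.000)–(5.000,3.027)
total: 14 segments, chained into 1 closed loop(s), length Σ = 10.305226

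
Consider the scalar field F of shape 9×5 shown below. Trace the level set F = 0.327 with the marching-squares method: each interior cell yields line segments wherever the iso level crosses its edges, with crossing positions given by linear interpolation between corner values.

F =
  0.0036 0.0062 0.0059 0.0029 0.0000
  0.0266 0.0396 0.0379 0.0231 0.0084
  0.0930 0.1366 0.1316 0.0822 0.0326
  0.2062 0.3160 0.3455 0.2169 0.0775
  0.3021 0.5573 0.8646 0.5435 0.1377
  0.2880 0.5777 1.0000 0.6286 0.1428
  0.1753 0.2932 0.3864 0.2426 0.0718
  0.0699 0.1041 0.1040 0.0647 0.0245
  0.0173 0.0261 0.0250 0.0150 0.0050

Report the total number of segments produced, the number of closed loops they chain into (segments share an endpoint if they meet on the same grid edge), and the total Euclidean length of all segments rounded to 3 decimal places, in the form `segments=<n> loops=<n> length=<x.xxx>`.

segments=14 loops=1 length=10.641

cell (2,1): code 0100 → (2.914,2.000)–(3.000,1.373)
cell (2,2): code 1000 → (3.000,2.144)–(2.914,2.000)
cell (3,0): code 0100 → (3.046,1.000)–(4.000,0.098)
cell (3,1): code 1110 → (3.000,1.373)–(3.046,1.000)
cell (3,2): code 1101 → (3.337,3.000)–(3.000,2.144)
cell (3,3): code 1000 → (4.000,3.534)–(3.337,3.000)
cell (4,0): code 0110 → (4.000,0.098)–(5.000,0.135)
cell (4,3): code 1001 → (5.000,3.621)–(4.000,3.534)
cell (5,0): code 0010 → (5.000,0.135)–(5.881,1.000)
cell (5,1): code 0111 → (5.881,1.000)–(6.000,1.363)
cell (5,2): code 1011 → (6.000,2.413)–(5.781,3.000)
cell (5,3): code 0001 → (5.781,3.000)–(5.000,3.621)
cell (6,1): code 0010 → (6.000,1.363)–(6.210,2.000)
cell (6,2): code 0001 → (6.210,2.000)–(6.000,2.413)
total: 14 segments, chained into 1 closed loop(s), length Σ = 10.641280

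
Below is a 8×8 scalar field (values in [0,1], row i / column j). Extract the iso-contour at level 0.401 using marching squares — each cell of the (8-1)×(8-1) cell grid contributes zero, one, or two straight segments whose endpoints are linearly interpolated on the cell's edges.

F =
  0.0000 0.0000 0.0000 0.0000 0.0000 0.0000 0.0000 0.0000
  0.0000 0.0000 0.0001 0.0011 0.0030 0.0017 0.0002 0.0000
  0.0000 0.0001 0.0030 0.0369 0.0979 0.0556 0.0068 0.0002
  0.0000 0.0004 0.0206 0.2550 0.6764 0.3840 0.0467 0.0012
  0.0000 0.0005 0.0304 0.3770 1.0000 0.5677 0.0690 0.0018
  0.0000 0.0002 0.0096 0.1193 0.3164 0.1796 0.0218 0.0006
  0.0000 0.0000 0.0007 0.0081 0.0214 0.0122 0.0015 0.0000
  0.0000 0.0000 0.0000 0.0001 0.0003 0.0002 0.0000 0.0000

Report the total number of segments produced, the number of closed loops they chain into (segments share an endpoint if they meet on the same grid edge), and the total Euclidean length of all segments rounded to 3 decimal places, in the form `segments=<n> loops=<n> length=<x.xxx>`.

cell (2,3): code 0100 → (2.524,4.000)–(3.000,3.346)
cell (2,4): code 1000 → (3.000,4.942)–(2.524,4.000)
cell (3,3): code 0110 → (3.000,3.346)–(4.000,3.039)
cell (3,4): code 1101 → (3.093,5.000)–(3.000,4.942)
cell (3,5): code 1000 → (4.000,5.334)–(3.093,5.000)
cell (4,3): code 0010 → (4.000,3.039)–(4.876,4.000)
cell (4,4): code 0011 → (4.876,4.000)–(4.430,5.000)
cell (4,5): code 0001 → (4.430,5.000)–(4.000,5.334)
total: 8 segments, chained into 1 closed loop(s), length Σ = 6.926947

segments=8 loops=1 length=6.927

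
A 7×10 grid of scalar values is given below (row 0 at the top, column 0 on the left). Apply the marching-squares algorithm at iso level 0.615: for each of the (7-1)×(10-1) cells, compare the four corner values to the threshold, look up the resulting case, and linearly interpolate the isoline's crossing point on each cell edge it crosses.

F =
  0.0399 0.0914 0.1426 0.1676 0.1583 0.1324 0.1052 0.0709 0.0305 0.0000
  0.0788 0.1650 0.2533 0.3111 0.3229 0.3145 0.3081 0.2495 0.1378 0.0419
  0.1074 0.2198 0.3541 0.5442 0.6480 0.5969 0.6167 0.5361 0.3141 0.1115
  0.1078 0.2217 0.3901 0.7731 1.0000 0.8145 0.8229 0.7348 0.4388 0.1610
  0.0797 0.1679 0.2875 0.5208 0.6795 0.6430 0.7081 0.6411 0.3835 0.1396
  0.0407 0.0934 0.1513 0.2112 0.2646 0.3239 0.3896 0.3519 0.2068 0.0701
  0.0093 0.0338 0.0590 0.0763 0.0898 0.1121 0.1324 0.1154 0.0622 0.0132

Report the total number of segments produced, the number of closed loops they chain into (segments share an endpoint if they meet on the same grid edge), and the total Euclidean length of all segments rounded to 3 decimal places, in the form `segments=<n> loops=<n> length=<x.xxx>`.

cell (1,3): code 0100 → (1.898,4.000)–(2.000,3.682)
cell (1,4): code 1000 → (2.000,4.646)–(1.898,4.000)
cell (1,5): code 0100 → (1.994,6.000)–(2.000,5.914)
cell (1,6): code 1000 → (2.000,6.021)–(1.994,6.000)
cell (2,2): code 0100 → (2.309,3.000)–(3.000,2.587)
cell (2,3): code 1110 → (2.000,3.682)–(2.309,3.000)
cell (2,4): code 1101 → (2.083,5.000)–(2.000,4.646)
cell (2,5): code 1110 → (2.000,5.914)–(2.083,5.000)
cell (2,6): code 1101 → (2.397,7.000)–(2.000,6.021)
cell (2,7): code 1000 → (3.000,7.405)–(2.397,7.000)
cell (3,2): code 0010 → (3.000,2.587)–(3.627,3.000)
cell (3,3): code 0111 → (3.627,3.000)–(4.000,3.594)
cell (3,7): code 1001 → (4.000,7.101)–(3.000,7.405)
cell (4,3): code 0010 → (4.000,3.594)–(4.155,4.000)
cell (4,4): code 0011 → (4.155,4.000)–(4.088,5.000)
cell (4,5): code 0011 → (4.088,5.000)–(4.292,6.000)
cell (4,6): code 0011 → (4.292,6.000)–(4.090,7.000)
cell (4,7): code 0001 → (4.090,7.000)–(4.000,7.101)
total: 18 segments, chained into 1 closed loop(s), length Σ = 11.823843

segments=18 loops=1 length=11.824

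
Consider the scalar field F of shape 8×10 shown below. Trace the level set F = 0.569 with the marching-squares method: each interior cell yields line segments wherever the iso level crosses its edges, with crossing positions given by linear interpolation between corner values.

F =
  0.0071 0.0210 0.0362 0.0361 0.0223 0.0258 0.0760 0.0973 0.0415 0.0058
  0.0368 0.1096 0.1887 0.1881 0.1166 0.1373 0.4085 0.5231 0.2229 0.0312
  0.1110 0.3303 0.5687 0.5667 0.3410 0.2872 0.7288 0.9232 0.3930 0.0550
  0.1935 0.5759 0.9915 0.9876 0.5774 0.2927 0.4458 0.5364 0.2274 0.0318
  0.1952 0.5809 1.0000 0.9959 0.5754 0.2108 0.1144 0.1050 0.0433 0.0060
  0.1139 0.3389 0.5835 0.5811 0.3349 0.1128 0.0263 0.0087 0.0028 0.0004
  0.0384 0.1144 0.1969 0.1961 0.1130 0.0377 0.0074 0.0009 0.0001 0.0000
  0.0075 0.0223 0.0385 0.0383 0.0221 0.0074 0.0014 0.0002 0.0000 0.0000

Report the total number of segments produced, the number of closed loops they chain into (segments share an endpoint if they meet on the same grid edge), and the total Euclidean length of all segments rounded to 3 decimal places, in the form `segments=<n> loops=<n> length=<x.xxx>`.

segments=20 loops=2 length=15.437

cell (1,5): code 0100 → (1.501,6.000)–(2.000,5.638)
cell (1,6): code 1100 → (1.115,7.000)–(1.501,6.000)
cell (1,7): code 1000 → (2.000,7.668)–(1.115,7.000)
cell (2,0): code 0100 → (2.972,1.000)–(3.000,0.982)
cell (2,1): code 1100 → (2.001,2.000)–(2.972,1.000)
cell (2,2): code 1100 → (2.005,3.000)–(2.001,2.000)
cell (2,3): code 1100 → (2.964,4.000)–(2.005,3.000)
cell (2,4): code 1000 → (3.000,4.030)–(2.964,4.000)
cell (2,5): code 0010 → (2.000,5.638)–(2.565,6.000)
cell (2,6): code 0011 → (2.565,6.000)–(2.916,7.000)
cell (2,7): code 0001 → (2.916,7.000)–(2.000,7.668)
cell (3,0): code 0110 → (3.000,0.982)–(4.000,0.969)
cell (3,4): code 1001 → (4.000,4.018)–(3.000,4.030)
cell (4,0): code 0010 → (4.000,0.969)–(4.049,1.000)
cell (4,1): code 0111 → (4.049,1.000)–(5.000,1.941)
cell (4,3): code 1011 → (5.000,3.049)–(4.027,4.000)
cell (4,4): code 0001 → (4.027,4.000)–(4.000,4.018)
cell (5,1): code 0010 → (5.000,1.941)–(5.038,2.000)
cell (5,2): code 0011 → (5.038,2.000)–(5.031,3.000)
cell (5,3): code 0001 → (5.031,3.000)–(5.000,3.049)
total: 20 segments, chained into 2 closed loop(s), length Σ = 15.437407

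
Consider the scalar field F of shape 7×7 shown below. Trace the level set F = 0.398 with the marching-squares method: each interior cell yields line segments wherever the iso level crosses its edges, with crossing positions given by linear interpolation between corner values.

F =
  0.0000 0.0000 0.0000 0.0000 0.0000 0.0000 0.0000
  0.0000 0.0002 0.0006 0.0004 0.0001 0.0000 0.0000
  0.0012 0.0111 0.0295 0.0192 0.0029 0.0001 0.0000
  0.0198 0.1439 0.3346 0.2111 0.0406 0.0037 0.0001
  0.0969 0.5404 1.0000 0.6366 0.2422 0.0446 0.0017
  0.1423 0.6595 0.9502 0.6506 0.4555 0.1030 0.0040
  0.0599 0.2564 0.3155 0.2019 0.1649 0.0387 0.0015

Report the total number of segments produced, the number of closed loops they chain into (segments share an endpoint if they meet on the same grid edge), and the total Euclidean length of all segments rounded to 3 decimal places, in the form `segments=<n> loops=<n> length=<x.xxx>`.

segments=12 loops=1 length=9.879

cell (3,0): code 0100 → (3.641,1.000)–(4.000,0.679)
cell (3,1): code 1100 → (3.095,2.000)–(3.641,1.000)
cell (3,2): code 1100 → (3.439,3.000)–(3.095,2.000)
cell (3,3): code 1000 → (4.000,3.605)–(3.439,3.000)
cell (4,0): code 0110 → (4.000,0.679)–(5.000,0.494)
cell (4,3): code 1101 → (4.730,4.000)–(4.000,3.605)
cell (4,4): code 1000 → (5.000,4.163)–(4.730,4.000)
cell (5,0): code 0010 → (5.000,0.494)–(5.649,1.000)
cell (5,1): code 0011 → (5.649,1.000)–(5.870,2.000)
cell (5,2): code 0011 → (5.870,2.000)–(5.563,3.000)
cell (5,3): code 0011 → (5.563,3.000)–(5.198,4.000)
cell (5,4): code 0001 → (5.198,4.000)–(5.000,4.163)
total: 12 segments, chained into 1 closed loop(s), length Σ = 9.879403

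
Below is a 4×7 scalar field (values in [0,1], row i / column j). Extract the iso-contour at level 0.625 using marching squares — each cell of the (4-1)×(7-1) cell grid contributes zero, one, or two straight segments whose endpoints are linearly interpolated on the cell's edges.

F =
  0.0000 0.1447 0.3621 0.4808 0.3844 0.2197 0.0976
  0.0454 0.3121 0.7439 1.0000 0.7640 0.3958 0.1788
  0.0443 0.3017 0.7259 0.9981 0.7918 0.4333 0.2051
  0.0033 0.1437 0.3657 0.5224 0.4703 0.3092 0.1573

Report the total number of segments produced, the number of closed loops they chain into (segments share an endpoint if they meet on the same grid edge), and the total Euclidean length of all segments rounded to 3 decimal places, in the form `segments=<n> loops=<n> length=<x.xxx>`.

segments=10 loops=1 length=8.308

cell (0,1): code 0100 → (0.689,2.000)–(1.000,1.725)
cell (0,2): code 1100 → (0.278,3.000)–(0.689,2.000)
cell (0,3): code 1100 → (0.634,4.000)–(0.278,3.000)
cell (0,4): code 1000 → (1.000,4.378)–(0.634,4.000)
cell (1,1): code 0110 → (1.000,1.725)–(2.000,1.762)
cell (1,4): code 1001 → (2.000,4.465)–(1.000,4.378)
cell (2,1): code 0010 → (2.000,1.762)–(2.280,2.000)
cell (2,2): code 0011 → (2.280,2.000)–(2.784,3.000)
cell (2,3): code 0011 → (2.784,3.000)–(2.519,4.000)
cell (2,4): code 0001 → (2.519,4.000)–(2.000,4.465)
total: 10 segments, chained into 1 closed loop(s), length Σ = 8.307721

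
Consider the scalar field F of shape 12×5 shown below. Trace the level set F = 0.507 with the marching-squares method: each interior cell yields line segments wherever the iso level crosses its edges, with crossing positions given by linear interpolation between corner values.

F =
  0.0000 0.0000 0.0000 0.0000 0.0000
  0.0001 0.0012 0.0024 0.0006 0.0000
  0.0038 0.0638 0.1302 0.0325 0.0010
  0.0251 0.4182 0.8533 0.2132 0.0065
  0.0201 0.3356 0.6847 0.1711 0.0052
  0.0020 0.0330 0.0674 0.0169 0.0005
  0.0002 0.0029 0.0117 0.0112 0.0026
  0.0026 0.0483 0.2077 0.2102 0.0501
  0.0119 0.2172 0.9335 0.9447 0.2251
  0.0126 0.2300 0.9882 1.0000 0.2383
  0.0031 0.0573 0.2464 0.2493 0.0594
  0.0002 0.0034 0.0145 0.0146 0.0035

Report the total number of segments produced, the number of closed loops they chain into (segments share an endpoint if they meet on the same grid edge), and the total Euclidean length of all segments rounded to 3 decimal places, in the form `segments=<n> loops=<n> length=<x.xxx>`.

segments=14 loops=2 length=12.265

cell (2,1): code 0100 → (2.521,2.000)–(3.000,1.204)
cell (2,2): code 1000 → (3.000,2.541)–(2.521,2.000)
cell (3,1): code 0110 → (3.000,1.204)–(4.000,1.491)
cell (3,2): code 1001 → (4.000,2.346)–(3.000,2.541)
cell (4,1): code 0010 → (4.000,1.491)–(4.288,2.000)
cell (4,2): code 0001 → (4.288,2.000)–(4.000,2.346)
cell (7,1): code 0100 → (7.412,2.000)–(8.000,1.405)
cell (7,2): code 1100 → (7.404,3.000)–(7.412,2.000)
cell (7,3): code 1000 → (8.000,3.608)–(7.404,3.000)
cell (8,1): code 0110 → (8.000,1.405)–(9.000,1.365)
cell (8,3): code 1001 → (9.000,3.647)–(8.000,3.608)
cell (9,1): code 0010 → (9.000,1.365)–(9.649,2.000)
cell (9,2): code 0011 → (9.649,2.000)–(9.657,3.000)
cell (9,3): code 0001 → (9.657,3.000)–(9.000,3.647)
total: 14 segments, chained into 2 closed loop(s), length Σ = 12.264717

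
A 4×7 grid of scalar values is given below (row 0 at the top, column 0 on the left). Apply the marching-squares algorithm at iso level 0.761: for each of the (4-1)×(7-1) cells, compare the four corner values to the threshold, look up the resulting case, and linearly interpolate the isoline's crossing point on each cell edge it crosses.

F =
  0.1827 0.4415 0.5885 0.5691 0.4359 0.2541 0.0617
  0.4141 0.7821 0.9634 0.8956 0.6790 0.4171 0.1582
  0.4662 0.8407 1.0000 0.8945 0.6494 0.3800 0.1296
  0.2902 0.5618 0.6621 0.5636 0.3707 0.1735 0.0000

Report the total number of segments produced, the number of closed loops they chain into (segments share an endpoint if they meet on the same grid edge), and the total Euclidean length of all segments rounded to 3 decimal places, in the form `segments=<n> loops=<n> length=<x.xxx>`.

segments=10 loops=1 length=8.126

cell (0,0): code 0100 → (0.938,1.000)–(1.000,0.943)
cell (0,1): code 1100 → (0.460,2.000)–(0.938,1.000)
cell (0,2): code 1100 → (0.588,3.000)–(0.460,2.000)
cell (0,3): code 1000 → (1.000,3.621)–(0.588,3.000)
cell (1,0): code 0110 → (1.000,0.943)–(2.000,0.787)
cell (1,3): code 1001 → (2.000,3.545)–(1.000,3.621)
cell (2,0): code 0010 → (2.000,0.787)–(2.286,1.000)
cell (2,1): code 0011 → (2.286,1.000)–(2.707,2.000)
cell (2,2): code 0011 → (2.707,2.000)–(2.403,3.000)
cell (2,3): code 0001 → (2.403,3.000)–(2.000,3.545)
total: 10 segments, chained into 1 closed loop(s), length Σ = 8.126040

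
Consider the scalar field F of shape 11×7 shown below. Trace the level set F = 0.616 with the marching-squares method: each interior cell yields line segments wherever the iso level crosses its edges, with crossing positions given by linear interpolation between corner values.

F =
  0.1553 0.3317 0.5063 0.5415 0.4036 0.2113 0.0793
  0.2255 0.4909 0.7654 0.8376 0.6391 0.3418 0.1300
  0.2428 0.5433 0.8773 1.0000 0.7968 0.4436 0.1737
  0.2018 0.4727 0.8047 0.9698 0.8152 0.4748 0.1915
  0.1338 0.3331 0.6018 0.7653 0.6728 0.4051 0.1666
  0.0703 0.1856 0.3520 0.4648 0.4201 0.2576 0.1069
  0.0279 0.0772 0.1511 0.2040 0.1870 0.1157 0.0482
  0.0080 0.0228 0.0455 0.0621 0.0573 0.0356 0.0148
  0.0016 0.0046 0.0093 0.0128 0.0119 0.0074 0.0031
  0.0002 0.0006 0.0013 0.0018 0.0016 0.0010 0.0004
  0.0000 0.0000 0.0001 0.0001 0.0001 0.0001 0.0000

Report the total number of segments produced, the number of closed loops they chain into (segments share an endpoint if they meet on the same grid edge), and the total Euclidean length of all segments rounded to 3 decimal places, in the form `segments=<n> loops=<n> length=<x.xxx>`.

segments=14 loops=1 length=11.923

cell (0,1): code 0100 → (0.423,2.000)–(1.000,1.456)
cell (0,2): code 1100 → (0.252,3.000)–(0.423,2.000)
cell (0,3): code 1100 → (0.902,4.000)–(0.252,3.000)
cell (0,4): code 1000 → (1.000,4.078)–(0.902,4.000)
cell (1,1): code 0110 → (1.000,1.456)–(2.000,1.218)
cell (1,4): code 1001 → (2.000,4.512)–(1.000,4.078)
cell (2,1): code 0110 → (2.000,1.218)–(3.000,1.432)
cell (2,4): code 1001 → (3.000,4.585)–(2.000,4.512)
cell (3,1): code 0010 → (3.000,1.432)–(3.930,2.000)
cell (3,2): code 0111 → (3.930,2.000)–(4.000,2.087)
cell (3,4): code 1001 → (4.000,4.212)–(3.000,4.585)
cell (4,2): code 0010 → (4.000,2.087)–(4.497,3.000)
cell (4,3): code 0011 → (4.497,3.000)–(4.225,4.000)
cell (4,4): code 0001 → (4.225,4.000)–(4.000,4.212)
total: 14 segments, chained into 1 closed loop(s), length Σ = 11.922801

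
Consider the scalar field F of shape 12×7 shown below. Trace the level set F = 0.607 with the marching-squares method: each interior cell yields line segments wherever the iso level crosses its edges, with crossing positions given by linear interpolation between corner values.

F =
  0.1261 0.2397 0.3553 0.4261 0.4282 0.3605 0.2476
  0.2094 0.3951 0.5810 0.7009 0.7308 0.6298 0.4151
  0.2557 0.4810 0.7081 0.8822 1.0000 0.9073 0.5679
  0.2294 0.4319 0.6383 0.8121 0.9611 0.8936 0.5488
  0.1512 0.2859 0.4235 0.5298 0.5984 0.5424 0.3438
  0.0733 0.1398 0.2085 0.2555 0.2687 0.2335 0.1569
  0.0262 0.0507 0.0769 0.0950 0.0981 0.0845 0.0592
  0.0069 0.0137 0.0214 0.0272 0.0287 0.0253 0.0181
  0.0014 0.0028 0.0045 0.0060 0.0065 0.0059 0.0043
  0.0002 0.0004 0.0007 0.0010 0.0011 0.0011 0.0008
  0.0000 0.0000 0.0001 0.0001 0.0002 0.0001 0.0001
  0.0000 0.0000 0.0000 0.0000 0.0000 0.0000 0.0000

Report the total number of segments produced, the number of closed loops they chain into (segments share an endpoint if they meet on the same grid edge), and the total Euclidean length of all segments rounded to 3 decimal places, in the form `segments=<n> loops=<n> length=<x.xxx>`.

segments=14 loops=1 length=12.140

cell (0,2): code 0100 → (0.658,3.000)–(1.000,2.217)
cell (0,3): code 1100 → (0.591,4.000)–(0.658,3.000)
cell (0,4): code 1100 → (0.915,5.000)–(0.591,4.000)
cell (0,5): code 1000 → (1.000,5.106)–(0.915,5.000)
cell (1,1): code 0100 → (1.205,2.000)–(2.000,1.555)
cell (1,2): code 1110 → (1.000,2.217)–(1.205,2.000)
cell (1,5): code 1001 → (2.000,5.885)–(1.000,5.106)
cell (2,1): code 0110 → (2.000,1.555)–(3.000,1.848)
cell (2,5): code 1001 → (3.000,5.831)–(2.000,5.885)
cell (3,1): code 0010 → (3.000,1.848)–(3.146,2.000)
cell (3,2): code 0011 → (3.146,2.000)–(3.727,3.000)
cell (3,3): code 0011 → (3.727,3.000)–(3.976,4.000)
cell (3,4): code 0011 → (3.976,4.000)–(3.816,5.000)
cell (3,5): code 0001 → (3.816,5.000)–(3.000,5.831)
total: 14 segments, chained into 1 closed loop(s), length Σ = 12.139558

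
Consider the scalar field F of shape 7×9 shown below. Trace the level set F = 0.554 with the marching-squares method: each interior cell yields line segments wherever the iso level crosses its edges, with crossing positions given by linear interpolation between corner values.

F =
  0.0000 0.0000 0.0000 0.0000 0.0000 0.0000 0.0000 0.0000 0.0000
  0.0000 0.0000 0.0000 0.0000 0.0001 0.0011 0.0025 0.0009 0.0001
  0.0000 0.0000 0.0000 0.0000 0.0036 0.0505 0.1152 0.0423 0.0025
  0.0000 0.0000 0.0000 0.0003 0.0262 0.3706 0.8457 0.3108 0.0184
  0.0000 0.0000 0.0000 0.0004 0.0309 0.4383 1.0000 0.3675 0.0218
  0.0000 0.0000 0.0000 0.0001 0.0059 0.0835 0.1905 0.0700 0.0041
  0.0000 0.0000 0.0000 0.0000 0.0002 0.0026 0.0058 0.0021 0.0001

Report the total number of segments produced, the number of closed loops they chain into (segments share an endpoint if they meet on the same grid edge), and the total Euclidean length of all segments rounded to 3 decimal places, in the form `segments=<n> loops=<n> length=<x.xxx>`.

segments=6 loops=1 length=5.298

cell (2,5): code 0100 → (2.601,6.000)–(3.000,5.386)
cell (2,6): code 1000 → (3.000,6.545)–(2.601,6.000)
cell (3,5): code 0110 → (3.000,5.386)–(4.000,5.206)
cell (3,6): code 1001 → (4.000,6.705)–(3.000,6.545)
cell (4,5): code 0010 → (4.000,5.206)–(4.551,6.000)
cell (4,6): code 0001 → (4.551,6.000)–(4.000,6.705)
total: 6 segments, chained into 1 closed loop(s), length Σ = 5.298381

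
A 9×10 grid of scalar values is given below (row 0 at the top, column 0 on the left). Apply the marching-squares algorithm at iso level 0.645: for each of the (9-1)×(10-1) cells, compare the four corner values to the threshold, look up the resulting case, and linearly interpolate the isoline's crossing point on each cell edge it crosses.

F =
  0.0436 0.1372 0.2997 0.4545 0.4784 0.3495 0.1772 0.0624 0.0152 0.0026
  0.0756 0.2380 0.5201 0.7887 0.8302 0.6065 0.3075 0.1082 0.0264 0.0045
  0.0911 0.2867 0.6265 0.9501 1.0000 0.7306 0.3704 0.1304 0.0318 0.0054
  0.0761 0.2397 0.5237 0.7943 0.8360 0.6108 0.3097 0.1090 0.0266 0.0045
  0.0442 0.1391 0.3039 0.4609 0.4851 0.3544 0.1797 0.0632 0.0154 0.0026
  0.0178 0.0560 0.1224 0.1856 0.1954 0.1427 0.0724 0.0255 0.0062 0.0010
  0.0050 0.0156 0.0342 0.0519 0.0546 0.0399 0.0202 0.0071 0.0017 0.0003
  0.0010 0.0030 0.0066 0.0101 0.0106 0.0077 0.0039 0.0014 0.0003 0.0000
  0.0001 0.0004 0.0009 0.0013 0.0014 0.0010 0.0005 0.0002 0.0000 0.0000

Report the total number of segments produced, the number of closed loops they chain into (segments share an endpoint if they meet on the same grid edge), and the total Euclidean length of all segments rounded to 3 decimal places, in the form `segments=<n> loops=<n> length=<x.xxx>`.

cell (0,2): code 0100 → (0.570,3.000)–(1.000,2.465)
cell (0,3): code 1100 → (0.474,4.000)–(0.570,3.000)
cell (0,4): code 1000 → (1.000,4.828)–(0.474,4.000)
cell (1,2): code 0110 → (1.000,2.465)–(2.000,2.057)
cell (1,4): code 1101 → (1.310,5.000)–(1.000,4.828)
cell (1,5): code 1000 → (2.000,5.238)–(1.310,5.000)
cell (2,2): code 0110 → (2.000,2.057)–(3.000,2.448)
cell (2,4): code 1011 → (3.000,4.848)–(2.715,5.000)
cell (2,5): code 0001 → (2.715,5.000)–(2.000,5.238)
cell (3,2): code 0010 → (3.000,2.448)–(3.448,3.000)
cell (3,3): code 0011 → (3.448,3.000)–(3.544,4.000)
cell (3,4): code 0001 → (3.544,4.000)–(3.000,4.848)
total: 12 segments, chained into 1 closed loop(s), length Σ = 9.709543

segments=12 loops=1 length=9.710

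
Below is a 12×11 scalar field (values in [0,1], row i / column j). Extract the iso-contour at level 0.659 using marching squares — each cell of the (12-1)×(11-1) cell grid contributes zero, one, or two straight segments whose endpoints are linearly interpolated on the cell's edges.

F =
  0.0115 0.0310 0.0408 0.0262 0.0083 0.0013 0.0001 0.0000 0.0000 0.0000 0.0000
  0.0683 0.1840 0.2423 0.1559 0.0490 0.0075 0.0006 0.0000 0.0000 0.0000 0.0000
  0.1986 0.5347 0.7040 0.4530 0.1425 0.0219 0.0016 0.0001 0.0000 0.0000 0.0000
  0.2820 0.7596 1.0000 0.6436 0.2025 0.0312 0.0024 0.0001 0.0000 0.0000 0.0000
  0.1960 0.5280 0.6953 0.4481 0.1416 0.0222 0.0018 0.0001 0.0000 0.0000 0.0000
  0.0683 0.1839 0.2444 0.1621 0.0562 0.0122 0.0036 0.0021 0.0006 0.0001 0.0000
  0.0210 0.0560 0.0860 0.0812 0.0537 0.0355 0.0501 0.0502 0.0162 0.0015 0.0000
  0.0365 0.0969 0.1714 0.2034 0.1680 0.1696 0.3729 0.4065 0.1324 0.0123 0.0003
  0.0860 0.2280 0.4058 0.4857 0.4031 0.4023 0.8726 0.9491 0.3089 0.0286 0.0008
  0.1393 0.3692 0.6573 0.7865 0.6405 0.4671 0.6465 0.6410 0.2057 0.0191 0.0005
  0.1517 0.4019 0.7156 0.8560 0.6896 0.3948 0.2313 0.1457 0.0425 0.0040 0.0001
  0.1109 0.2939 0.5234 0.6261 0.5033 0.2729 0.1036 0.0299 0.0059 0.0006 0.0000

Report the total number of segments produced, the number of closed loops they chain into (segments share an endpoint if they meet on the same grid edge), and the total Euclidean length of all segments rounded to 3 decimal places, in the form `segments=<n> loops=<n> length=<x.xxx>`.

segments=26 loops=3 length=18.722

cell (1,1): code 0100 → (1.903,2.000)–(2.000,1.734)
cell (1,2): code 1000 → (2.000,2.179)–(1.903,2.000)
cell (2,0): code 0100 → (2.553,1.000)–(3.000,0.789)
cell (2,1): code 1110 → (2.000,1.734)–(2.553,1.000)
cell (2,2): code 1001 → (3.000,2.957)–(2.000,2.179)
cell (3,0): code 0010 → (3.000,0.789)–(3.434,1.000)
cell (3,1): code 0111 → (3.434,1.000)–(4.000,1.783)
cell (3,2): code 1001 → (4.000,2.147)–(3.000,2.957)
cell (4,1): code 0010 → (4.000,1.783)–(4.081,2.000)
cell (4,2): code 0001 → (4.081,2.000)–(4.000,2.147)
cell (7,5): code 0100 → (7.573,6.000)–(8.000,5.546)
cell (7,6): code 1100 → (7.465,7.000)–(7.573,6.000)
cell (7,7): code 1000 → (8.000,7.453)–(7.465,7.000)
cell (8,2): code 0100 → (8.576,3.000)–(9.000,2.013)
cell (8,3): code 1000 → (9.000,3.873)–(8.576,3.000)
cell (8,5): code 0010 → (8.000,5.546)–(8.945,6.000)
cell (8,6): code 0011 → (8.945,6.000)–(8.942,7.000)
cell (8,7): code 0001 → (8.942,7.000)–(8.000,7.453)
cell (9,1): code 0100 → (9.029,2.000)–(10.000,1.820)
cell (9,2): code 1110 → (9.000,2.013)–(9.029,2.000)
cell (9,3): code 1101 → (9.377,4.000)–(9.000,3.873)
cell (9,4): code 1000 → (10.000,4.104)–(9.377,4.000)
cell (10,1): code 0010 → (10.000,1.820)–(10.294,2.000)
cell (10,2): code 0011 → (10.294,2.000)–(10.857,3.000)
cell (10,3): code 0011 → (10.857,3.000)–(10.164,4.000)
cell (10,4): code 0001 → (10.164,4.000)–(10.000,4.104)
total: 26 segments, chained into 3 closed loop(s), length Σ = 18.722091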